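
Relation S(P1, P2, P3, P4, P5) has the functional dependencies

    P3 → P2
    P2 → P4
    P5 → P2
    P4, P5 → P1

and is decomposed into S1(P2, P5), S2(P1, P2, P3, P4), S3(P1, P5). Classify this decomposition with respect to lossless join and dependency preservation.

Lossless test (chase): Rows 1 and 2 agree on P2; apply P2→P4 and equate their P4 entries. Rows 1 and 3 agree on P5; apply P5→P2 and equate their P2 entries. Rows 1 and 3 agree on P2; apply P2→P4 and equate their P4 entries. Rows 1 and 3 agree on P4, P5; apply P4, P5→P1 and equate their P1 entries. No row becomes fully distinguished — the join is lossy.
Dependency preservation: P4, P5 → P1 is not contained in any single fragment, but the restricted closure of its left-hand side across the fragments still reaches the right-hand side; the remaining FDs each lie inside some fragment. All dependencies are preserved.

lossy but dependency-preserving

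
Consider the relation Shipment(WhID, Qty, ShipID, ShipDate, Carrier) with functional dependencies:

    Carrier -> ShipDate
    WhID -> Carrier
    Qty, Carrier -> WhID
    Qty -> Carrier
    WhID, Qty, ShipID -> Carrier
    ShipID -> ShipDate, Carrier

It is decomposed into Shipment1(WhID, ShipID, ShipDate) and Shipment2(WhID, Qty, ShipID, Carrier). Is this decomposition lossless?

Common attributes: Shipment1 ∩ Shipment2 = {WhID, ShipID}.
Closure of {WhID, ShipID}: WhID → Carrier applies, adding Carrier; ShipID → ShipDate, Carrier applies, adding ShipDate. So (WhID, ShipID)⁺ = {WhID, ShipID, ShipDate, Carrier}.
This closure contains every attribute of Shipment1, so Shipment1 ∩ Shipment2 → Shipment1. The join is lossless.

Yes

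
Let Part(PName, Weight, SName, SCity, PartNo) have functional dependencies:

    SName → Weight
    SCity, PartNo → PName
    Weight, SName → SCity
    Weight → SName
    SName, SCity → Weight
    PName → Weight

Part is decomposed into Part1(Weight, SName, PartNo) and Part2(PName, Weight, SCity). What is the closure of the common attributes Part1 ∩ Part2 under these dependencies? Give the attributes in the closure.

Part1 ∩ Part2 = {Weight}.
Weight → SName applies, adding SName
Weight, SName → SCity applies, adding SCity
Closure: {Weight, SName, SCity}.

Weight, SName, SCity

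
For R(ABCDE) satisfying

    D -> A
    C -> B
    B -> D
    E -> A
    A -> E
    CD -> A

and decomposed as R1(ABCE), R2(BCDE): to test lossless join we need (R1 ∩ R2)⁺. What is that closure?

R1 ∩ R2 = {BCE}.
B → D applies, adding D
E → A applies, adding A
Closure: {ABCDE}.

ABCDE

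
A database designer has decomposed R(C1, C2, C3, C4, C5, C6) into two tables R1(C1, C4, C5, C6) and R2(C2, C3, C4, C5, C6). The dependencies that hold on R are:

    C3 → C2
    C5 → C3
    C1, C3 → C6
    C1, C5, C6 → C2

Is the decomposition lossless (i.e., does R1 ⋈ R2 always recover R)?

Yes

Common attributes: R1 ∩ R2 = {C4, C5, C6}.
Closure of {C4, C5, C6}: C5 → C3 applies, adding C3; C3 → C2 applies, adding C2. So (C4, C5, C6)⁺ = {C2, C3, C4, C5, C6}.
This closure contains every attribute of R2, so R1 ∩ R2 → R2. The join is lossless.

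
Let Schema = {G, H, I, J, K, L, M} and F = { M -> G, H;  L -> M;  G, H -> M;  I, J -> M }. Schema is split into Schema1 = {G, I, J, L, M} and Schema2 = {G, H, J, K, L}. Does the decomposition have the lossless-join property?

Common attributes: Schema1 ∩ Schema2 = {G, J, L}.
Closure of {G, J, L}: L → M applies, adding M; M → G, H applies, adding H. So (G, J, L)⁺ = {G, H, J, L, M}.
The closure contains neither all of Schema1 = {G, I, J, L, M} nor all of Schema2 = {G, H, J, K, L}, so the common attributes are not a superkey of either fragment. The join is lossy.

No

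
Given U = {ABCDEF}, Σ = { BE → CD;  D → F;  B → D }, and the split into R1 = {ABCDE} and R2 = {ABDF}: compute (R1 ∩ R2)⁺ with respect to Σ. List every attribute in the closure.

ABDF

R1 ∩ R2 = {ABD}.
D → F applies, adding F
Closure: {ABDF}.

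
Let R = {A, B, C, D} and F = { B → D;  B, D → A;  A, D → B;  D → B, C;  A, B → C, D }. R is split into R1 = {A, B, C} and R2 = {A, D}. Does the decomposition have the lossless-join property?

Common attributes: R1 ∩ R2 = {A}.
No dependency enlarges {A}, so (A)⁺ = {A}.
The closure contains neither all of R1 = {A, B, C} nor all of R2 = {A, D}, so the common attributes are not a superkey of either fragment. The join is lossy.

No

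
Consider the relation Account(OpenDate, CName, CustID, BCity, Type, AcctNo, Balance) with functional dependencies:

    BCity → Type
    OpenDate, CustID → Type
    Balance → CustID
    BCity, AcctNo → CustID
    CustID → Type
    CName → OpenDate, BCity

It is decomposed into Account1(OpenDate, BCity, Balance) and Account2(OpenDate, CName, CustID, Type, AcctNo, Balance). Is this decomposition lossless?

No

Common attributes: Account1 ∩ Account2 = {OpenDate, Balance}.
Closure of {OpenDate, Balance}: Balance → CustID applies, adding CustID; CustID → Type applies, adding Type. So (OpenDate, Balance)⁺ = {OpenDate, CustID, Type, Balance}.
The closure contains neither all of Account1 = {OpenDate, BCity, Balance} nor all of Account2 = {OpenDate, CName, CustID, Type, AcctNo, Balance}, so the common attributes are not a superkey of either fragment. The join is lossy.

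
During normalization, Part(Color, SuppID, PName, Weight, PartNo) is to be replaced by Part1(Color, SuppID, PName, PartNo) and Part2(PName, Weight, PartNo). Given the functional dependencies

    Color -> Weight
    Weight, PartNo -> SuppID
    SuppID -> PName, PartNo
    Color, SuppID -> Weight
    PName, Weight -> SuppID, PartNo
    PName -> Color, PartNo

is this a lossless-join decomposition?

Common attributes: Part1 ∩ Part2 = {PName, PartNo}.
Closure of {PName, PartNo}: PName → Color, PartNo applies, adding Color; Color → Weight applies, adding Weight; Weight, PartNo → SuppID applies, adding SuppID. So (PName, PartNo)⁺ = {Color, SuppID, PName, Weight, PartNo}.
This closure contains every attribute of Part1, so Part1 ∩ Part2 → Part1. The join is lossless.

Yes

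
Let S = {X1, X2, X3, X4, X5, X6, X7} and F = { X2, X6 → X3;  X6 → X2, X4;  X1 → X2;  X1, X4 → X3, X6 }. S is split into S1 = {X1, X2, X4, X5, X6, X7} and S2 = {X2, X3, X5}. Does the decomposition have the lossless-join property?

No

Common attributes: S1 ∩ S2 = {X2, X5}.
No dependency enlarges {X2, X5}, so (X2, X5)⁺ = {X2, X5}.
The closure contains neither all of S1 = {X1, X2, X4, X5, X6, X7} nor all of S2 = {X2, X3, X5}, so the common attributes are not a superkey of either fragment. The join is lossy.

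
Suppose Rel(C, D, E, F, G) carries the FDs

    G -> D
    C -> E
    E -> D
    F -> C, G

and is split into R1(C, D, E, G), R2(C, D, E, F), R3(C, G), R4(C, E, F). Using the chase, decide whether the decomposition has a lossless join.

Chase test. Columns are C, D, E, F, G; row i has aⱼ where attribute j ∈ Ri, else bᵢⱼ.
Initial tableau (one row per fragment):
  row 1: a1 a2 a3 b14 a5
  row 2: a1 a2 a3 a4 b25
  row 3: a1 b32 b33 b34 a5
  row 4: a1 b42 a3 a4 b45
Rows 1 and 3 agree on G; apply G→D and equate their D entries.
Rows 1 and 3 agree on C; apply C→E and equate their E entries.
Rows 1 and 4 agree on E; apply E→D and equate their D entries.
Rows 2 and 4 agree on F; apply F→C, G and equate their C, G entries.
No row becomes fully distinguished — the join is lossy.

No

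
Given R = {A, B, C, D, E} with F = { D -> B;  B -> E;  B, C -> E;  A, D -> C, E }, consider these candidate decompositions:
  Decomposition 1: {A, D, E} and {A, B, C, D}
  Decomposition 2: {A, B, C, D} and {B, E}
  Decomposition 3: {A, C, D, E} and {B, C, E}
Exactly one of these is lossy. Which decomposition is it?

Decomposition 3

Decomposition 1: common = {A, D}, closure = {A, B, C, D, E} → lossless.
Decomposition 2: common = {B}, closure = {B, E} → lossless.
Decomposition 3: common = {C, E}, closure = {C, E} → lossy.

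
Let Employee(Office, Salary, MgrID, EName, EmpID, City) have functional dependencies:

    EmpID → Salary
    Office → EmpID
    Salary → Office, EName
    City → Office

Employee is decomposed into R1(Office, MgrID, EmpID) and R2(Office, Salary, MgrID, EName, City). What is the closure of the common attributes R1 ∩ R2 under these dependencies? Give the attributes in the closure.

R1 ∩ R2 = {Office, MgrID}.
Office → EmpID applies, adding EmpID
EmpID → Salary applies, adding Salary
Salary → Office, EName applies, adding EName
Closure: {Office, Salary, MgrID, EName, EmpID}.

Office, Salary, MgrID, EName, EmpID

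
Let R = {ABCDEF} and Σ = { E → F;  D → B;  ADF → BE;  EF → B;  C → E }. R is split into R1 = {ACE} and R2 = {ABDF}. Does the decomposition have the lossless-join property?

Common attributes: R1 ∩ R2 = {A}.
No dependency enlarges {A}, so (A)⁺ = {A}.
The closure contains neither all of R1 = {ACE} nor all of R2 = {ABDF}, so the common attributes are not a superkey of either fragment. The join is lossy.

No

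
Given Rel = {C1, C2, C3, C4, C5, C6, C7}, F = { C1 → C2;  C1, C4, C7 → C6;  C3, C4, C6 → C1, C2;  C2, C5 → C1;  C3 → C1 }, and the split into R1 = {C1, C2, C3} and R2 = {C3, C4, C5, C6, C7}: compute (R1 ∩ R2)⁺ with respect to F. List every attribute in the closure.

C1, C2, C3

R1 ∩ R2 = {C3}.
C3 → C1 applies, adding C1
C1 → C2 applies, adding C2
Closure: {C1, C2, C3}.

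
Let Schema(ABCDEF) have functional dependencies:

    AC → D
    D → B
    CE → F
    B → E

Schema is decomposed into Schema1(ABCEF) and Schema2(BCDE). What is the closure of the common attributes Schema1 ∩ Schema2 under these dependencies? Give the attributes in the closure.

BCEF

Schema1 ∩ Schema2 = {BCE}.
CE → F applies, adding F
Closure: {BCEF}.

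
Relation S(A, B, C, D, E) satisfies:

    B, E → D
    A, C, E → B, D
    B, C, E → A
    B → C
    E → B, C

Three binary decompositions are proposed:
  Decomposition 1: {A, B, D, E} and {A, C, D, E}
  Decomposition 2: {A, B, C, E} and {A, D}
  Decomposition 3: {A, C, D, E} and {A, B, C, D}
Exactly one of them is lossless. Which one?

Decomposition 1

Decomposition 1: common = {A, D, E}, closure = {A, B, C, D, E} → lossless.
Decomposition 2: common = {A}, closure = {A} → lossy.
Decomposition 3: common = {A, C, D}, closure = {A, C, D} → lossy.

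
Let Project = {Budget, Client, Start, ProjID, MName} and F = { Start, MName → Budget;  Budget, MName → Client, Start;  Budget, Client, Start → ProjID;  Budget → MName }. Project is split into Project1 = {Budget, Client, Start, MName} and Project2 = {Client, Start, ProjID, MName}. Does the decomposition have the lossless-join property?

Yes

Common attributes: Project1 ∩ Project2 = {Client, Start, MName}.
Closure of {Client, Start, MName}: Start, MName → Budget applies, adding Budget; Budget, Client, Start → ProjID applies, adding ProjID. So (Client, Start, MName)⁺ = {Budget, Client, Start, ProjID, MName}.
This closure contains every attribute of Project1, so Project1 ∩ Project2 → Project1. The join is lossless.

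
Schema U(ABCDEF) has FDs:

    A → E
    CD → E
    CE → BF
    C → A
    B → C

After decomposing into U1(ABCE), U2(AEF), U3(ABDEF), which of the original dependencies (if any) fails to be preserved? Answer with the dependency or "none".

none

A → E lies within U1.
CD → E: restricted closure across fragments reaches E.
CE → BF: restricted closure across fragments reaches BF.
C → A lies within U1.
B → C lies within U1.
Every dependency is enforceable on the fragments, so the decomposition is dependency-preserving.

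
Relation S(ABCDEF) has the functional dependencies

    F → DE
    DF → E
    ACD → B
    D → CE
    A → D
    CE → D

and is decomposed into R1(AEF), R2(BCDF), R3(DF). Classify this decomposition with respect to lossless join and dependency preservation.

lossy and not dependency-preserving

Lossless test (chase): Rows 1 and 2 agree on F; apply F→DE and equate their DE entries. Rows 1 and 3 agree on F; apply F→DE and equate their DE entries. Rows 1 and 2 agree on D; apply D→CE and equate their CE entries. Rows 1 and 3 agree on D; apply D→CE and equate their CE entries. No row becomes fully distinguished — the join is lossy.
Dependency preservation: the restricted closure of {ACD} across the fragments never reaches {B}, so ACD → B cannot be enforced without a join — not preserved.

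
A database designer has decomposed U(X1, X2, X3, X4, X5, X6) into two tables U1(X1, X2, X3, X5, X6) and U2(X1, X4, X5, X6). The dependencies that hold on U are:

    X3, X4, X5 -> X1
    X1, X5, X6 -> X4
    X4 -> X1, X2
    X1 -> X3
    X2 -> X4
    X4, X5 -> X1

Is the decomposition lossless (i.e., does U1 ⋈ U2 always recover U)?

Yes

Common attributes: U1 ∩ U2 = {X1, X5, X6}.
Closure of {X1, X5, X6}: X1, X5, X6 → X4 applies, adding X4; X4 → X1, X2 applies, adding X2; X1 → X3 applies, adding X3. So (X1, X5, X6)⁺ = {X1, X2, X3, X4, X5, X6}.
This closure contains every attribute of U1, so U1 ∩ U2 → U1. The join is lossless.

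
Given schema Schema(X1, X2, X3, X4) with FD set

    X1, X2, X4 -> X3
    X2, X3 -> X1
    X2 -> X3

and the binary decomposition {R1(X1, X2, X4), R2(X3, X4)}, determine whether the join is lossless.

Common attributes: R1 ∩ R2 = {X4}.
No dependency enlarges {X4}, so (X4)⁺ = {X4}.
The closure contains neither all of R1 = {X1, X2, X4} nor all of R2 = {X3, X4}, so the common attributes are not a superkey of either fragment. The join is lossy.

No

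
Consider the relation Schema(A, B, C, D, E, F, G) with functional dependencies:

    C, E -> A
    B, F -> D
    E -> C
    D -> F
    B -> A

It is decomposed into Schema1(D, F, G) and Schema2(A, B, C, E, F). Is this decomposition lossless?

Common attributes: Schema1 ∩ Schema2 = {F}.
No dependency enlarges {F}, so (F)⁺ = {F}.
The closure contains neither all of Schema1 = {D, F, G} nor all of Schema2 = {A, B, C, E, F}, so the common attributes are not a superkey of either fragment. The join is lossy.

No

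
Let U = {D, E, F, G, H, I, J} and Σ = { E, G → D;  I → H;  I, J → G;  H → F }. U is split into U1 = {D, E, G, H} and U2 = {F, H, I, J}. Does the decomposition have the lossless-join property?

No

Common attributes: U1 ∩ U2 = {H}.
Closure of {H}: H → F applies, adding F. So (H)⁺ = {F, H}.
The closure contains neither all of U1 = {D, E, G, H} nor all of U2 = {F, H, I, J}, so the common attributes are not a superkey of either fragment. The join is lossy.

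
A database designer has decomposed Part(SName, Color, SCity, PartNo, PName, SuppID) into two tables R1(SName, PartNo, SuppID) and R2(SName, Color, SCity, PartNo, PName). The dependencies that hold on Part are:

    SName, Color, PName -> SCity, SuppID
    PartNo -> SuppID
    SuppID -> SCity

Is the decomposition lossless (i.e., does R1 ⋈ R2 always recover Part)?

Common attributes: R1 ∩ R2 = {SName, PartNo}.
Closure of {SName, PartNo}: PartNo → SuppID applies, adding SuppID; SuppID → SCity applies, adding SCity. So (SName, PartNo)⁺ = {SName, SCity, PartNo, SuppID}.
This closure contains every attribute of R1, so R1 ∩ R2 → R1. The join is lossless.

Yes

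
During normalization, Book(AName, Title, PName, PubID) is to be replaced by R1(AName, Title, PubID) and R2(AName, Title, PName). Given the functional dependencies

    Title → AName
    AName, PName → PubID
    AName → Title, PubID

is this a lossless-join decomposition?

Yes

Common attributes: R1 ∩ R2 = {AName, Title}.
Closure of {AName, Title}: AName → Title, PubID applies, adding PubID. So (AName, Title)⁺ = {AName, Title, PubID}.
This closure contains every attribute of R1, so R1 ∩ R2 → R1. The join is lossless.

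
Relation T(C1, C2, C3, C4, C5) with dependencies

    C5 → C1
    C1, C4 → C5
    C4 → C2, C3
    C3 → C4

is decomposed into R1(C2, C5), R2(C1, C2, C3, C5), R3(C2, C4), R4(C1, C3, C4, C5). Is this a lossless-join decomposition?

Chase test. Columns are C1, C2, C3, C4, C5; row i has aⱼ where attribute j ∈ Ri, else bᵢⱼ.
Initial tableau (one row per fragment):
  row 1: b11 a2 b13 b14 a5
  row 2: a1 a2 a3 b24 a5
  row 3: b31 a2 b33 a4 b35
  row 4: a1 b42 a3 a4 a5
Rows 1 and 2 agree on C5; apply C5→C1 and equate their C1 entries.
Rows 3 and 4 agree on C4; apply C4→C2, C3 and equate their C2, C3 entries.
Rows 2 and 3 agree on C3; apply C3→C4 and equate their C4 entries.
Row 2 is now all distinguished symbols — the join is lossless.

Yes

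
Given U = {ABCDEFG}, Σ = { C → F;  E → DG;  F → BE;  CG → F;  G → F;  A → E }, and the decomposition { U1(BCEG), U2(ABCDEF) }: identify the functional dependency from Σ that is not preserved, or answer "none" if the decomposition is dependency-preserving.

C → F lies within U2.
E → DG: restricted closure across fragments reaches DG.
F → BE lies within U2.
CG → F: restricted closure across fragments reaches F.
G → F: restricted closure across fragments reaches F.
A → E lies within U2.
Every dependency is enforceable on the fragments, so the decomposition is dependency-preserving.

none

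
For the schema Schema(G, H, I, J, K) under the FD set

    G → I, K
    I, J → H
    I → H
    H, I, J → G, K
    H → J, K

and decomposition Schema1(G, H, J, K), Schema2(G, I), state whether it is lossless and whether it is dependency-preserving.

lossless and dependency-preserving

Lossless test: (G)⁺ = {G, H, I, J, K}, which contains all of one fragment — lossless.
Dependency preservation: G → I, K; I, J → H; I → H; H, I, J → G, K are not contained in any single fragment, but the restricted closure of each left-hand side across the fragments still reaches the right-hand side; the remaining FDs each lie inside some fragment. All dependencies are preserved.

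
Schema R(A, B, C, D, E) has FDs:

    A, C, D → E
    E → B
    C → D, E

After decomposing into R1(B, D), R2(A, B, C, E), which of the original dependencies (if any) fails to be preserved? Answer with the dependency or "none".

Check C → D, E: no single fragment contains all of {C, D, E}, and the restricted closure of {C} across the fragments never reaches {D, E}.
A, C, D → E is preserved.
E → B is preserved.

C → D, E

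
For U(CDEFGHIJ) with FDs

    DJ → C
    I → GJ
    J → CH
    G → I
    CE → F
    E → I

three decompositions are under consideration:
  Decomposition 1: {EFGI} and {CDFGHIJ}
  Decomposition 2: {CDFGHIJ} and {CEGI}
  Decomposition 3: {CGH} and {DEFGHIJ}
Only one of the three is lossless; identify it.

Decomposition 1: common = {FGI}, closure = {CFGHIJ} → lossy.
Decomposition 2: common = {CGI}, closure = {CGHIJ} → lossy.
Decomposition 3: common = {GH}, closure = {CGHIJ} → lossless.

Decomposition 3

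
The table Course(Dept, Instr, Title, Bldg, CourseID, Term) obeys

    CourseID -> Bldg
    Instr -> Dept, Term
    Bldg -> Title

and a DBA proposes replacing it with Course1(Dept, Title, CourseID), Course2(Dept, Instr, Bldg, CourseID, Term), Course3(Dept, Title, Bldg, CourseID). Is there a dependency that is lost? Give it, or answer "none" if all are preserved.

none

CourseID → Bldg lies within Course2.
Instr → Dept, Term lies within Course2.
Bldg → Title lies within Course3.
Every dependency is enforceable on the fragments, so the decomposition is dependency-preserving.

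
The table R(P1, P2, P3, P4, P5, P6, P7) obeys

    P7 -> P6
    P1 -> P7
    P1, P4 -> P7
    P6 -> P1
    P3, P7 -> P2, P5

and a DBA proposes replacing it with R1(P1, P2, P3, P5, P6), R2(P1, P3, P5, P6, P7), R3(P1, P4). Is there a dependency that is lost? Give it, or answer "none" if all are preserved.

P7 → P6 lies within R2.
P1 → P7 lies within R2.
P1, P4 → P7: restricted closure across fragments reaches P7.
P6 → P1 lies within R1.
P3, P7 → P2, P5: restricted closure across fragments reaches P2, P5.
Every dependency is enforceable on the fragments, so the decomposition is dependency-preserving.

none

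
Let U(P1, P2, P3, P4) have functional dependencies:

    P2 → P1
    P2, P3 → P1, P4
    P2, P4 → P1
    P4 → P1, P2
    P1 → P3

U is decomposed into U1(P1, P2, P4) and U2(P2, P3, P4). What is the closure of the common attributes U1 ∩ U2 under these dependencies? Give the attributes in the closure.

P1, P2, P3, P4

U1 ∩ U2 = {P2, P4}.
P2 → P1 applies, adding P1
P1 → P3 applies, adding P3
Closure: {P1, P2, P3, P4}.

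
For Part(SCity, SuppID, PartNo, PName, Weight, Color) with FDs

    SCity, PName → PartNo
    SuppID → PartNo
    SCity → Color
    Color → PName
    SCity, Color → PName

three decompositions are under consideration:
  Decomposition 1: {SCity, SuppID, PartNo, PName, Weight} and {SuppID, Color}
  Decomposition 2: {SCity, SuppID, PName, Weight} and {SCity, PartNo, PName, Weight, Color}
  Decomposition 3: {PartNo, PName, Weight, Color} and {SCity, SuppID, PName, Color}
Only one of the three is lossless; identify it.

Decomposition 2

Decomposition 1: common = {SuppID}, closure = {SuppID, PartNo} → lossy.
Decomposition 2: common = {SCity, PName, Weight}, closure = {SCity, PartNo, PName, Weight, Color} → lossless.
Decomposition 3: common = {PName, Color}, closure = {PName, Color} → lossy.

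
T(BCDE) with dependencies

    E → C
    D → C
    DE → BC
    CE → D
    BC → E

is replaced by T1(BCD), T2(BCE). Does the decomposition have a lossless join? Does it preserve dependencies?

lossless and dependency-preserving

Lossless test: (BC)⁺ = {BCDE}, which contains all of one fragment — lossless.
Dependency preservation: DE → BC; CE → D are not contained in any single fragment, but the restricted closure of each left-hand side across the fragments still reaches the right-hand side; the remaining FDs each lie inside some fragment. All dependencies are preserved.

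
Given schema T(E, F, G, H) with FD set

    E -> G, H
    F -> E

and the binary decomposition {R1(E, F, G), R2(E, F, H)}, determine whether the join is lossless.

Common attributes: R1 ∩ R2 = {E, F}.
Closure of {E, F}: E → G, H applies, adding G, H. So (E, F)⁺ = {E, F, G, H}.
This closure contains every attribute of R1, so R1 ∩ R2 → R1. The join is lossless.

Yes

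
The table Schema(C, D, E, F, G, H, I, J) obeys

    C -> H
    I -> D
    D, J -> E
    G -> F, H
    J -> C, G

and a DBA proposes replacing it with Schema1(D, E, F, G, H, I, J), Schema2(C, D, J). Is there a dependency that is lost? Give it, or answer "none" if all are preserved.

Check C → H: no single fragment contains all of {C, H}, and the restricted closure of {C} across the fragments never reaches {H}.
I → D is preserved.
D, J → E is preserved.
G → F, H is preserved.
J → C, G is preserved.

C -> H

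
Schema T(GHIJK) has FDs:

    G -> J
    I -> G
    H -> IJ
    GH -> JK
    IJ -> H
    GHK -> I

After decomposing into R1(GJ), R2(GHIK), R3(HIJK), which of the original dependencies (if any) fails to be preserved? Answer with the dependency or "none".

none

G → J lies within R1.
I → G lies within R2.
H → IJ lies within R3.
GH → JK: restricted closure across fragments reaches JK.
IJ → H lies within R3.
GHK → I lies within R2.
Every dependency is enforceable on the fragments, so the decomposition is dependency-preserving.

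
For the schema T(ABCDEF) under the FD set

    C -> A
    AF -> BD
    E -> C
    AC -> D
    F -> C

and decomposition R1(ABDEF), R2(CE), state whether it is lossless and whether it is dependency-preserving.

lossless but not dependency-preserving

Lossless test: (E)⁺ = {ACDE}, which contains all of one fragment — lossless.
Dependency preservation: the restricted closure of {C} across the fragments never reaches {A}, so C → A cannot be enforced without a join — not preserved.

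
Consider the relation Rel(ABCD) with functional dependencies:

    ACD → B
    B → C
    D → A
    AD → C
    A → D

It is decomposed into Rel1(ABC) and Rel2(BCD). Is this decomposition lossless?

Common attributes: Rel1 ∩ Rel2 = {BC}.
No dependency enlarges {BC}, so (BC)⁺ = {BC}.
The closure contains neither all of Rel1 = {ABC} nor all of Rel2 = {BCD}, so the common attributes are not a superkey of either fragment. The join is lossy.

No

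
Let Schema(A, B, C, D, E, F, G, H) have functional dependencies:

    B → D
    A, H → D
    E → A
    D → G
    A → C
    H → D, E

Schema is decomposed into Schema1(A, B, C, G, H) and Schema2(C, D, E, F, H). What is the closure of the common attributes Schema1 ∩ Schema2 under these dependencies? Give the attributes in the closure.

A, C, D, E, G, H

Schema1 ∩ Schema2 = {C, H}.
H → D, E applies, adding D, E
E → A applies, adding A
D → G applies, adding G
Closure: {A, C, D, E, G, H}.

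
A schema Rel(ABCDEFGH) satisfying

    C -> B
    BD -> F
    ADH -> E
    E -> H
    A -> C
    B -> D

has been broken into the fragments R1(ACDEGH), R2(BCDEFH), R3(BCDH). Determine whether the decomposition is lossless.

Yes

Chase test. Columns are ABCDEFGH; row i has aⱼ where attribute j ∈ Ri, else bᵢⱼ.
Initial tableau (one row per fragment):
  row 1: a1 b12 a3 a4 a5 b16 a7 a8
  row 2: b21 a2 a3 a4 a5 a6 b27 a8
  row 3: b31 a2 a3 a4 b35 b36 b37 a8
Rows 1 and 2 agree on C; apply C→B and equate their B entries.
Rows 1 and 2 agree on BD; apply BD→F and equate their F entries.
Rows 1 and 3 agree on BD; apply BD→F and equate their F entries.
Row 1 is now all distinguished symbols — the join is lossless.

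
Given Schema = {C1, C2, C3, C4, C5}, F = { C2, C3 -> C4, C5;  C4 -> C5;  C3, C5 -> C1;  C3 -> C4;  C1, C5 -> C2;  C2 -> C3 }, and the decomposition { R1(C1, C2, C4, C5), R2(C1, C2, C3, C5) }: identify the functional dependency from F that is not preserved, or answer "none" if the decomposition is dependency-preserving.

none

C2, C3 → C4, C5: restricted closure across fragments reaches C4, C5.
C4 → C5 lies within R1.
C3, C5 → C1 lies within R2.
C3 → C4: restricted closure across fragments reaches C4.
C1, C5 → C2 lies within R1.
C2 → C3 lies within R2.
Every dependency is enforceable on the fragments, so the decomposition is dependency-preserving.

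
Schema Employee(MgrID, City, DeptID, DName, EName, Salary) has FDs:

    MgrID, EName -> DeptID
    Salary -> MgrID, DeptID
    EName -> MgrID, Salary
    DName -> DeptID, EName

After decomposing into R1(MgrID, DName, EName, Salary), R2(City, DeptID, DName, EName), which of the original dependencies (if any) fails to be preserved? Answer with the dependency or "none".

Check Salary → MgrID, DeptID: no single fragment contains all of {MgrID, DeptID, Salary}, and the restricted closure of {Salary} across the fragments never reaches {MgrID, DeptID}.
MgrID, EName → DeptID is preserved.
EName → MgrID, Salary is preserved.
DName → DeptID, EName is preserved.

Salary -> MgrID, DeptID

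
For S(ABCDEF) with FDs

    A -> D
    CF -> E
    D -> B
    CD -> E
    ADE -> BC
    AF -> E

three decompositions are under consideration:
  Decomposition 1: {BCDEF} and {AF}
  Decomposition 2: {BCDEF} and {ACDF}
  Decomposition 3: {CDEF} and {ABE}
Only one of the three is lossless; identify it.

Decomposition 1: common = {F}, closure = {F} → lossy.
Decomposition 2: common = {CDF}, closure = {BCDEF} → lossless.
Decomposition 3: common = {E}, closure = {E} → lossy.

Decomposition 2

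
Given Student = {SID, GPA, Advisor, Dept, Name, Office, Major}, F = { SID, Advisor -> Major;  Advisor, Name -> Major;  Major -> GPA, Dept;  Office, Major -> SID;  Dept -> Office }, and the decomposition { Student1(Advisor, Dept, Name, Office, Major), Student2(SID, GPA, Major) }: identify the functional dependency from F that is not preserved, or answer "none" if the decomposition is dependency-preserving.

Check SID, Advisor → Major: no single fragment contains all of {SID, Advisor, Major}, and the restricted closure of {SID, Advisor} across the fragments never reaches {Major}.
Advisor, Name → Major is preserved.
Major → GPA, Dept is preserved.
Office, Major → SID is preserved.
Dept → Office is preserved.

SID, Advisor -> Major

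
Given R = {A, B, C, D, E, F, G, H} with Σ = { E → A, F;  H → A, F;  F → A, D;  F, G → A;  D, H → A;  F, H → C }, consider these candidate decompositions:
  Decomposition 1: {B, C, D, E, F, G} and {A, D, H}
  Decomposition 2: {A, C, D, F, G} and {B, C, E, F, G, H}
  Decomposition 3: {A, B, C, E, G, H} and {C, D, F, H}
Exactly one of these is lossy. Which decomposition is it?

Decomposition 1

Decomposition 1: common = {D}, closure = {D} → lossy.
Decomposition 2: common = {C, F, G}, closure = {A, C, D, F, G} → lossless.
Decomposition 3: common = {C, H}, closure = {A, C, D, F, H} → lossless.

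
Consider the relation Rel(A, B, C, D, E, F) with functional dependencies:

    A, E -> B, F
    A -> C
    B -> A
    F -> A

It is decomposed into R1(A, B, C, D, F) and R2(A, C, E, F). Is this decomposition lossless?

No

Common attributes: R1 ∩ R2 = {A, C, F}.
No dependency enlarges {A, C, F}, so (A, C, F)⁺ = {A, C, F}.
The closure contains neither all of R1 = {A, B, C, D, F} nor all of R2 = {A, C, E, F}, so the common attributes are not a superkey of either fragment. The join is lossy.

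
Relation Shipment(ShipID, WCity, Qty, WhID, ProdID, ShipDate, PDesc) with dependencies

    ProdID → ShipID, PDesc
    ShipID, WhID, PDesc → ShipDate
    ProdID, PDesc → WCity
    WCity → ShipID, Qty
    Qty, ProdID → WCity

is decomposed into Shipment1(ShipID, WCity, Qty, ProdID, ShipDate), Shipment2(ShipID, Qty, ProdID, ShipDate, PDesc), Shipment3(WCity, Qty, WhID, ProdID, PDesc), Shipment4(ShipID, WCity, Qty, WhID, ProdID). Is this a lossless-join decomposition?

No

Chase test. Columns are ShipID, WCity, Qty, WhID, ProdID, ShipDate, PDesc; row i has aⱼ where attribute j ∈ Shipmenti, else bᵢⱼ.
Initial tableau (one row per fragment):
  row 1: a1 a2 a3 b14 a5 a6 b17
  row 2: a1 b22 a3 b24 a5 a6 a7
  row 3: b31 a2 a3 a4 a5 b36 a7
  row 4: a1 a2 a3 a4 a5 b46 b47
Rows 1 and 2 agree on ProdID; apply ProdID→ShipID, PDesc and equate their ShipID, PDesc entries.
Rows 1 and 3 agree on ProdID; apply ProdID→ShipID, PDesc and equate their ShipID, PDesc entries.
Rows 1 and 4 agree on ProdID; apply ProdID→ShipID, PDesc and equate their ShipID, PDesc entries.
Rows 3 and 4 agree on ShipID, WhID, PDesc; apply ShipID, WhID, PDesc→ShipDate and equate their ShipDate entries.
Rows 1 and 2 agree on ProdID, PDesc; apply ProdID, PDesc→WCity and equate their WCity entries.
No row becomes fully distinguished — the join is lossy.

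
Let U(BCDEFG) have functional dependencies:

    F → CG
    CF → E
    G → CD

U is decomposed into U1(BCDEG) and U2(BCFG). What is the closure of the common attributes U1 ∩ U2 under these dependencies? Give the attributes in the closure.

U1 ∩ U2 = {BCG}.
G → CD applies, adding D
Closure: {BCDG}.

BCDG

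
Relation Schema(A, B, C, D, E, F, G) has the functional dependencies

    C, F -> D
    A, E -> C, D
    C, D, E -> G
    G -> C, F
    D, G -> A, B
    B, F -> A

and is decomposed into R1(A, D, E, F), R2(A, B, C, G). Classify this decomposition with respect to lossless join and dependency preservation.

lossy and not dependency-preserving

Lossless test: (A)⁺ = {A}, which is a superkey of neither fragment — lossy.
Dependency preservation: the restricted closure of {C, F} across the fragments never reaches {D}, so C, F → D cannot be enforced without a join — not preserved.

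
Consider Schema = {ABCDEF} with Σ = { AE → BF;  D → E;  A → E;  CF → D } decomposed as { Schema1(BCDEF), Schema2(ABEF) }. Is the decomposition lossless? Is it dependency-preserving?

Lossless test: (BEF)⁺ = {BEF}, which is a superkey of neither fragment — lossy.
Dependency preservation: every FD's attributes lie within a single fragment, so each can be enforced locally — preserved.

lossy but dependency-preserving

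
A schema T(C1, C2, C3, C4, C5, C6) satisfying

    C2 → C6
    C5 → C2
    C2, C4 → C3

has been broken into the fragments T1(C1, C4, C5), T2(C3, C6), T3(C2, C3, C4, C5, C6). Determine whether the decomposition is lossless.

Yes

Chase test. Columns are C1, C2, C3, C4, C5, C6; row i has aⱼ where attribute j ∈ Ti, else bᵢⱼ.
Initial tableau (one row per fragment):
  row 1: a1 b12 b13 a4 a5 b16
  row 2: b21 b22 a3 b24 b25 a6
  row 3: b31 a2 a3 a4 a5 a6
Rows 1 and 3 agree on C5; apply C5→C2 and equate their C2 entries.
Rows 1 and 3 agree on C2, C4; apply C2, C4→C3 and equate their C3 entries.
Rows 1 and 3 agree on C2; apply C2→C6 and equate their C6 entries.
Row 1 is now all distinguished symbols — the join is lossless.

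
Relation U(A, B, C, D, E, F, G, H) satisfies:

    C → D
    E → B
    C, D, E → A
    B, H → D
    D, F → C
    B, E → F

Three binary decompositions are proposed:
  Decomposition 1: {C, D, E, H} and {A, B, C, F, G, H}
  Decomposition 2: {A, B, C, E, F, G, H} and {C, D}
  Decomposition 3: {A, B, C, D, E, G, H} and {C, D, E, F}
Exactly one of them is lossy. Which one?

Decomposition 1: common = {C, H}, closure = {C, D, H} → lossy.
Decomposition 2: common = {C}, closure = {C, D} → lossless.
Decomposition 3: common = {C, D, E}, closure = {A, B, C, D, E, F} → lossless.

Decomposition 1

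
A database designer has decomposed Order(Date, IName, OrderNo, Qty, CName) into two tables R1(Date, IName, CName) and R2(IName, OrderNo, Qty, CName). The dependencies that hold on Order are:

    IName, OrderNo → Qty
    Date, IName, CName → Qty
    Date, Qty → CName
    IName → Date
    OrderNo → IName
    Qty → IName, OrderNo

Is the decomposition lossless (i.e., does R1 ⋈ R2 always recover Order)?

Common attributes: R1 ∩ R2 = {IName, CName}.
Closure of {IName, CName}: IName → Date applies, adding Date; Date, IName, CName → Qty applies, adding Qty; Qty → IName, OrderNo applies, adding OrderNo. So (IName, CName)⁺ = {Date, IName, OrderNo, Qty, CName}.
This closure contains every attribute of R1, so R1 ∩ R2 → R1. The join is lossless.

Yes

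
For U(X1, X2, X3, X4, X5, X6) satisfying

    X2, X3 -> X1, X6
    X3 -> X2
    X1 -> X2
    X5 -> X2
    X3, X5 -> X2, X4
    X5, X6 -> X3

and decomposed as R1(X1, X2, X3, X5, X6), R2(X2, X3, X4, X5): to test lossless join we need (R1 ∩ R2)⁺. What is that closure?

R1 ∩ R2 = {X2, X3, X5}.
X2, X3 → X1, X6 applies, adding X1, X6
X3, X5 → X2, X4 applies, adding X4
Closure: {X1, X2, X3, X4, X5, X6}.

X1, X2, X3, X4, X5, X6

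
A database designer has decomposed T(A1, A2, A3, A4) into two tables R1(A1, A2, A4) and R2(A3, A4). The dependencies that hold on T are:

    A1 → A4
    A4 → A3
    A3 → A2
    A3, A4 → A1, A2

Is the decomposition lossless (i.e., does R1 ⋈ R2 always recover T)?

Yes

Common attributes: R1 ∩ R2 = {A4}.
Closure of {A4}: A4 → A3 applies, adding A3; A3 → A2 applies, adding A2; A3, A4 → A1, A2 applies, adding A1. So (A4)⁺ = {A1, A2, A3, A4}.
This closure contains every attribute of R1, so R1 ∩ R2 → R1. The join is lossless.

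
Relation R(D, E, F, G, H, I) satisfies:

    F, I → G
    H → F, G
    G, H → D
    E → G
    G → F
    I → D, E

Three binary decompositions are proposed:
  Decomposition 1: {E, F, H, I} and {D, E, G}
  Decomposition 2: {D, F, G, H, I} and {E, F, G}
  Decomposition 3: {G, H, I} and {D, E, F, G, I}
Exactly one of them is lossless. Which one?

Decomposition 3

Decomposition 1: common = {E}, closure = {E, F, G} → lossy.
Decomposition 2: common = {F, G}, closure = {F, G} → lossy.
Decomposition 3: common = {G, I}, closure = {D, E, F, G, I} → lossless.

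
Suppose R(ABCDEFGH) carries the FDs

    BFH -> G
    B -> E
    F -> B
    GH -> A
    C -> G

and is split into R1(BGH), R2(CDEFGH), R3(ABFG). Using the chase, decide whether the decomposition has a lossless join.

Chase test. Columns are ABCDEFGH; row i has aⱼ where attribute j ∈ Ri, else bᵢⱼ.
Initial tableau (one row per fragment):
  row 1: b11 a2 b13 b14 b15 b16 a7 a8
  row 2: b21 b22 a3 a4 a5 a6 a7 a8
  row 3: a1 a2 b33 b34 b35 a6 a7 b38
Rows 1 and 3 agree on B; apply B→E and equate their E entries.
Rows 2 and 3 agree on F; apply F→B and equate their B entries.
Rows 1 and 2 agree on GH; apply GH→A and equate their A entries.
Rows 1 and 2 agree on B; apply B→E and equate their E entries.
No row becomes fully distinguished — the join is lossy.

No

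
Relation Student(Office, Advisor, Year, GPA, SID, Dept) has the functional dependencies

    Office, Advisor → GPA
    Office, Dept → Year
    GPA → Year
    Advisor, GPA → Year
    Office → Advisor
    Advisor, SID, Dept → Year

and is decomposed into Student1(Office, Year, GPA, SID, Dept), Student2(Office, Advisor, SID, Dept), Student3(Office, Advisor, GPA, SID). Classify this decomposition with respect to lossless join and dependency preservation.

lossless but not dependency-preserving

Lossless test (chase): Rows 2 and 3 agree on Office, Advisor; apply Office, Advisor→GPA and equate their GPA entries. Rows 1 and 2 agree on Office, Dept; apply Office, Dept→Year and equate their Year entries. Rows 1 and 3 agree on GPA; apply GPA→Year and equate their Year entries. Rows 1 and 2 agree on Office; apply Office→Advisor and equate their Advisor entries. Row 1 is now all distinguished symbols — the join is lossless.
Dependency preservation: the restricted closure of {Advisor, SID, Dept} across the fragments never reaches {Year}, so Advisor, SID, Dept → Year cannot be enforced without a join — not preserved.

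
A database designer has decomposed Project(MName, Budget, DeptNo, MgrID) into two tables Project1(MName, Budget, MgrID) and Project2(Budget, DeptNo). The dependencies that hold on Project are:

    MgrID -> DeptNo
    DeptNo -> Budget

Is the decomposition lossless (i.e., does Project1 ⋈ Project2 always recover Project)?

Common attributes: Project1 ∩ Project2 = {Budget}.
No dependency enlarges {Budget}, so (Budget)⁺ = {Budget}.
The closure contains neither all of Project1 = {MName, Budget, MgrID} nor all of Project2 = {Budget, DeptNo}, so the common attributes are not a superkey of either fragment. The join is lossy.

No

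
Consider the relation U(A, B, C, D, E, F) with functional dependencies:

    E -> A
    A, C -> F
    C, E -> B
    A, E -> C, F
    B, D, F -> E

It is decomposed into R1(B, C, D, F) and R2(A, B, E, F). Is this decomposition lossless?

No

Common attributes: R1 ∩ R2 = {B, F}.
No dependency enlarges {B, F}, so (B, F)⁺ = {B, F}.
The closure contains neither all of R1 = {B, C, D, F} nor all of R2 = {A, B, E, F}, so the common attributes are not a superkey of either fragment. The join is lossy.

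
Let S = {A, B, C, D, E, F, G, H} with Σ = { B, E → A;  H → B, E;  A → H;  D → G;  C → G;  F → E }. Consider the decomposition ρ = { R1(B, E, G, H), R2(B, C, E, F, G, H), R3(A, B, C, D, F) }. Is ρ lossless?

Yes

Chase test. Columns are A, B, C, D, E, F, G, H; row i has aⱼ where attribute j ∈ Ri, else bᵢⱼ.
Initial tableau (one row per fragment):
  row 1: b11 a2 b13 b14 a5 b16 a7 a8
  row 2: b21 a2 a3 b24 a5 a6 a7 a8
  row 3: a1 a2 a3 a4 b35 a6 b37 b38
Rows 1 and 2 agree on B, E; apply B, E→A and equate their A entries.
Rows 2 and 3 agree on C; apply C→G and equate their G entries.
Rows 2 and 3 agree on F; apply F→E and equate their E entries.
Rows 1 and 3 agree on B, E; apply B, E→A and equate their A entries.
Rows 1 and 3 agree on A; apply A→H and equate their H entries.
Row 3 is now all distinguished symbols — the join is lossless.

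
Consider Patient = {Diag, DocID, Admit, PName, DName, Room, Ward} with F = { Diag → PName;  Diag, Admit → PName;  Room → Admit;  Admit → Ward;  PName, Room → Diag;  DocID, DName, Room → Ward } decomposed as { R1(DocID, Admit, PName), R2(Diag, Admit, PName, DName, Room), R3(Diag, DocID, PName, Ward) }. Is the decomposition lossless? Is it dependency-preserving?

lossy and not dependency-preserving

Lossless test (chase): Rows 1 and 2 agree on Admit; apply Admit→Ward and equate their Ward entries. No row becomes fully distinguished — the join is lossy.
Dependency preservation: the restricted closure of {Admit} across the fragments never reaches {Ward}, so Admit → Ward cannot be enforced without a join — not preserved.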